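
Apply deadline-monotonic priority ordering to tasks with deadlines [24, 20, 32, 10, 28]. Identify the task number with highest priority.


Sort tasks by relative deadline (ascending):
  Task 4: deadline = 10
  Task 2: deadline = 20
  Task 1: deadline = 24
  Task 5: deadline = 28
  Task 3: deadline = 32
Priority order (highest first): [4, 2, 1, 5, 3]
Highest priority task = 4

4


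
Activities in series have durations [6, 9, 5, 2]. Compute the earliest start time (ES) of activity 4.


Activity 4 starts after activities 1 through 3 complete.
Predecessor durations: [6, 9, 5]
ES = 6 + 9 + 5 = 20

20


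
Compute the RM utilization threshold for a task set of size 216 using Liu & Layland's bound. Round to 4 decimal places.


Compute 2^(1/216) = 1.0032141691
Subtract 1: 1.0032141691 - 1 = 0.0032141691
Multiply by n: 216 * 0.0032141691 = 0.6942605256
Round to 4 dp: 0.6943

0.6943


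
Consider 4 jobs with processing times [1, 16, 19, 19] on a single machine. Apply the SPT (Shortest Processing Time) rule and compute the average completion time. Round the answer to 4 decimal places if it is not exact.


Sort jobs by processing time (SPT order): [1, 16, 19, 19]
Compute completion times sequentially:
  Job 1: processing = 1, completes at 1
  Job 2: processing = 16, completes at 17
  Job 3: processing = 19, completes at 36
  Job 4: processing = 19, completes at 55
Sum of completion times = 109
Average completion time = 109/4 = 27.25

27.25


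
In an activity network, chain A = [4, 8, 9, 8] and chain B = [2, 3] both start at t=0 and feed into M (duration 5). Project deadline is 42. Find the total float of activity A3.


Forward pass: ES(A3) = sum of predecessors on chain A = 12
EF = ES + duration = 12 + 9 = 21
Backward pass: LF(M) = deadline = 42; LS(M) = 42 - 5 = 37
LF(A3) = LS(M) - sum(successors on chain A) = 37 - 8 = 29
LS = LF - duration = 29 - 9 = 20
Total float = LS - ES = 20 - 12 = 8

8


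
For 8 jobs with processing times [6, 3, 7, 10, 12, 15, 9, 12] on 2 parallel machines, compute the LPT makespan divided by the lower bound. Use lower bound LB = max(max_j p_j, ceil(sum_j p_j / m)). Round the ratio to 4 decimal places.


LPT order: [15, 12, 12, 10, 9, 7, 6, 3]
Machine loads after assignment: [38, 36]
LPT makespan = 38
Lower bound = max(max_job, ceil(total/2)) = max(15, 37) = 37
Ratio = 38 / 37 = 1.027

1.027


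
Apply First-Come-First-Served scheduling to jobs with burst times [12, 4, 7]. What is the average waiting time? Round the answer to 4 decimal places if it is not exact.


FCFS order (as given): [12, 4, 7]
Waiting times:
  Job 1: wait = 0
  Job 2: wait = 12
  Job 3: wait = 16
Sum of waiting times = 28
Average waiting time = 28/3 = 9.3333

9.3333


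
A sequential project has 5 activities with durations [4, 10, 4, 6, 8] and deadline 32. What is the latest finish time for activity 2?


LF(activity 2) = deadline - sum of successor durations
Successors: activities 3 through 5 with durations [4, 6, 8]
Sum of successor durations = 18
LF = 32 - 18 = 14

14


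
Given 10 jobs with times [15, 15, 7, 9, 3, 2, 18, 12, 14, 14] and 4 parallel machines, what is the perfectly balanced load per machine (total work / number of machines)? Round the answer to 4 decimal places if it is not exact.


Total processing time = 15 + 15 + 7 + 9 + 3 + 2 + 18 + 12 + 14 + 14 = 109
Number of machines = 4
Ideal balanced load = 109 / 4 = 27.25

27.25


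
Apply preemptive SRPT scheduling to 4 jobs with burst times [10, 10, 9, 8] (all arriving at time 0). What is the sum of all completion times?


Since all jobs arrive at t=0, SRPT equals SPT ordering.
SPT order: [8, 9, 10, 10]
Completion times:
  Job 1: p=8, C=8
  Job 2: p=9, C=17
  Job 3: p=10, C=27
  Job 4: p=10, C=37
Total completion time = 8 + 17 + 27 + 37 = 89

89


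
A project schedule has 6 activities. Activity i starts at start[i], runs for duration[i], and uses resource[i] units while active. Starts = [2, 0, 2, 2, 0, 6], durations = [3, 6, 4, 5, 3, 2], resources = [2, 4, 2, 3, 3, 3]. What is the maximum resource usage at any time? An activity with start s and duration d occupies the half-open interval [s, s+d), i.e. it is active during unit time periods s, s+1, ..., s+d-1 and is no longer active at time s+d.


Each activity i is active on [start_i, start_i + duration_i).
Compute total resource usage per time slot:
  t=0: active resources = [4, 3], total = 7
  t=1: active resources = [4, 3], total = 7
  t=2: active resources = [2, 4, 2, 3, 3], total = 14
  t=3: active resources = [2, 4, 2, 3], total = 11
  t=4: active resources = [2, 4, 2, 3], total = 11
  t=5: active resources = [4, 2, 3], total = 9
  t=6: active resources = [3, 3], total = 6
  t=7: active resources = [3], total = 3
Peak resource demand = 14

14


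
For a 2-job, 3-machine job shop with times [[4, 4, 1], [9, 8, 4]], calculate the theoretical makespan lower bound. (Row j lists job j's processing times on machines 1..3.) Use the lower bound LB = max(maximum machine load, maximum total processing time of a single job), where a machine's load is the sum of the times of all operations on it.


Machine loads:
  Machine 1: 4 + 9 = 13
  Machine 2: 4 + 8 = 12
  Machine 3: 1 + 4 = 5
Max machine load = 13
Job totals:
  Job 1: 9
  Job 2: 21
Max job total = 21
Lower bound = max(13, 21) = 21

21


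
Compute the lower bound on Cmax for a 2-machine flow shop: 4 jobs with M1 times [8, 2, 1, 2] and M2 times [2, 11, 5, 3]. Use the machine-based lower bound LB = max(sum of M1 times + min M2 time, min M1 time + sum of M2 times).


LB1 = sum(M1 times) + min(M2 times) = 13 + 2 = 15
LB2 = min(M1 times) + sum(M2 times) = 1 + 21 = 22
Lower bound = max(LB1, LB2) = max(15, 22) = 22

22


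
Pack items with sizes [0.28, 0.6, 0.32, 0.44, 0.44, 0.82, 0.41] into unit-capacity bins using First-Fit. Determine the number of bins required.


Place items sequentially using First-Fit:
  Item 0.28 -> new Bin 1
  Item 0.6 -> Bin 1 (now 0.88)
  Item 0.32 -> new Bin 2
  Item 0.44 -> Bin 2 (now 0.76)
  Item 0.44 -> new Bin 3
  Item 0.82 -> new Bin 4
  Item 0.41 -> Bin 3 (now 0.85)
Total bins used = 4

4


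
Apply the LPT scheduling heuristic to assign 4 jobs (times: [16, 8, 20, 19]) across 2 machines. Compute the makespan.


Sort jobs in decreasing order (LPT): [20, 19, 16, 8]
Assign each job to the least loaded machine:
  Machine 1: jobs [20, 8], load = 28
  Machine 2: jobs [19, 16], load = 35
Makespan = max load = 35

35


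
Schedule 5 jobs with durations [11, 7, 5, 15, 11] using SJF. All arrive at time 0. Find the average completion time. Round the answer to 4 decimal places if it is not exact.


SJF order (ascending): [5, 7, 11, 11, 15]
Completion times:
  Job 1: burst=5, C=5
  Job 2: burst=7, C=12
  Job 3: burst=11, C=23
  Job 4: burst=11, C=34
  Job 5: burst=15, C=49
Average completion = 123/5 = 24.6

24.6


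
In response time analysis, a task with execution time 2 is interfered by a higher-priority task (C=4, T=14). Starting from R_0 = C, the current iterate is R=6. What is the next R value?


R_next = C + ceil(R_prev / T_hp) * C_hp
ceil(6 / 14) = ceil(0.4286) = 1
Interference = 1 * 4 = 4
R_next = 2 + 4 = 6
R_next = R_prev, so the iteration has converged (response time = 6).

6


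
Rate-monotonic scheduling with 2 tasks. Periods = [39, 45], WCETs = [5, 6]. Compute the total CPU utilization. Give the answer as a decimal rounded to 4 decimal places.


Compute individual utilizations (exact fractions):
  Task 1: C/T = 5/39 (approx. 0.1282)
  Task 2: C/T = 6/45 = 2/15 (approx. 0.1333)
Total utilization U = 5/39 + 2/15 = 17/65
Rounded to 4 decimal places: U = 0.2615
RM (Liu & Layland) bound for 2 tasks = 0.828427; compare with U = 17/65 (approx. 0.261538)
U <= bound, so schedulable by RM sufficient condition.

0.2615


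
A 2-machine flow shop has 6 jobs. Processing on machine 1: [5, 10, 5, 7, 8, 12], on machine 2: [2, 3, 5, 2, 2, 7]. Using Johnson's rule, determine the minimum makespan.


Apply Johnson's rule:
  Group 1 (a <= b): [(3, 5, 5)]
  Group 2 (a > b): [(6, 12, 7), (2, 10, 3), (1, 5, 2), (4, 7, 2), (5, 8, 2)]
Optimal job order: [3, 6, 2, 1, 4, 5]
Schedule:
  Job 3: M1 done at 5, M2 done at 10
  Job 6: M1 done at 17, M2 done at 24
  Job 2: M1 done at 27, M2 done at 30
  Job 1: M1 done at 32, M2 done at 34
  Job 4: M1 done at 39, M2 done at 41
  Job 5: M1 done at 47, M2 done at 49
Makespan = 49

49


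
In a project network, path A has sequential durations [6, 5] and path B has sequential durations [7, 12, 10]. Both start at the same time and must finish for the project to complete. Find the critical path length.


Path A total = 6 + 5 = 11
Path B total = 7 + 12 + 10 = 29
Critical path = longest path = max(11, 29) = 29

29


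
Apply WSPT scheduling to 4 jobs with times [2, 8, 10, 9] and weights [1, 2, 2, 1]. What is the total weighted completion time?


Compute p/w ratios and sort ascending (WSPT): [(2, 1), (8, 2), (10, 2), (9, 1)]
Compute weighted completion times:
  Job (p=2,w=1): C=2, w*C=1*2=2
  Job (p=8,w=2): C=10, w*C=2*10=20
  Job (p=10,w=2): C=20, w*C=2*20=40
  Job (p=9,w=1): C=29, w*C=1*29=29
Total weighted completion time = 91

91


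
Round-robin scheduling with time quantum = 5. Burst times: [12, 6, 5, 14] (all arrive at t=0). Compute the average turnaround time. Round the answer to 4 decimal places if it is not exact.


Time quantum = 5
Execution trace:
  J1 runs 5 units, time = 5
  J2 runs 5 units, time = 10
  J3 runs 5 units, time = 15
  J4 runs 5 units, time = 20
  J1 runs 5 units, time = 25
  J2 runs 1 units, time = 26
  J4 runs 5 units, time = 31
  J1 runs 2 units, time = 33
  J4 runs 4 units, time = 37
Finish times: [33, 26, 15, 37]
Average turnaround = 111/4 = 27.75

27.75


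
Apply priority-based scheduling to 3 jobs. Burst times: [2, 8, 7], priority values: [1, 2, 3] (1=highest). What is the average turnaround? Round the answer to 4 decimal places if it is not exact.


Sort by priority (ascending = highest first):
Order: [(1, 2), (2, 8), (3, 7)]
Completion times:
  Priority 1, burst=2, C=2
  Priority 2, burst=8, C=10
  Priority 3, burst=7, C=17
Average turnaround = 29/3 = 9.6667

9.6667


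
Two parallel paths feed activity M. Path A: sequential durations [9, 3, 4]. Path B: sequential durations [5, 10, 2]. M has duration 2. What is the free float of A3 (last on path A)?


ES(A3) = sum of predecessors on chain A = 12
EF(A3) = ES + duration = 12 + 4 = 16
Successor of A3 is M. ES(M) = max(sum(A), sum(B)) = max(16, 17) = 17
Free float = ES(successor) - EF(current) = 17 - 16 = 1

1


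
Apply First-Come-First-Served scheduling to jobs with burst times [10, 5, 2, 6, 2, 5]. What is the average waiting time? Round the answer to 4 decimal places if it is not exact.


FCFS order (as given): [10, 5, 2, 6, 2, 5]
Waiting times:
  Job 1: wait = 0
  Job 2: wait = 10
  Job 3: wait = 15
  Job 4: wait = 17
  Job 5: wait = 23
  Job 6: wait = 25
Sum of waiting times = 90
Average waiting time = 90/6 = 15.0

15.0


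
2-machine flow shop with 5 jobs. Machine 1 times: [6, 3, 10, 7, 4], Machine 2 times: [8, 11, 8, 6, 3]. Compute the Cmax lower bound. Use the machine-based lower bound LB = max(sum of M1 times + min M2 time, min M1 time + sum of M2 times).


LB1 = sum(M1 times) + min(M2 times) = 30 + 3 = 33
LB2 = min(M1 times) + sum(M2 times) = 3 + 36 = 39
Lower bound = max(LB1, LB2) = max(33, 39) = 39

39


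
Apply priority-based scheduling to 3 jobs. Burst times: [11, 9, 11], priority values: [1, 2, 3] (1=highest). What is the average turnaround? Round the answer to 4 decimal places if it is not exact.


Sort by priority (ascending = highest first):
Order: [(1, 11), (2, 9), (3, 11)]
Completion times:
  Priority 1, burst=11, C=11
  Priority 2, burst=9, C=20
  Priority 3, burst=11, C=31
Average turnaround = 62/3 = 20.6667

20.6667


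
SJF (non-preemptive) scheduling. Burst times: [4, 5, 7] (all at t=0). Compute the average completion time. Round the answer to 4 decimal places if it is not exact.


SJF order (ascending): [4, 5, 7]
Completion times:
  Job 1: burst=4, C=4
  Job 2: burst=5, C=9
  Job 3: burst=7, C=16
Average completion = 29/3 = 9.6667

9.6667


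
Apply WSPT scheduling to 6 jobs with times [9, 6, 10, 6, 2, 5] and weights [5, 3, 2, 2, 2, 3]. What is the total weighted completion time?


Compute p/w ratios and sort ascending (WSPT): [(2, 2), (5, 3), (9, 5), (6, 3), (6, 2), (10, 2)]
Compute weighted completion times:
  Job (p=2,w=2): C=2, w*C=2*2=4
  Job (p=5,w=3): C=7, w*C=3*7=21
  Job (p=9,w=5): C=16, w*C=5*16=80
  Job (p=6,w=3): C=22, w*C=3*22=66
  Job (p=6,w=2): C=28, w*C=2*28=56
  Job (p=10,w=2): C=38, w*C=2*38=76
Total weighted completion time = 303

303


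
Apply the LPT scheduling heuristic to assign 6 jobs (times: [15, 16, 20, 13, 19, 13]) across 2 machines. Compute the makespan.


Sort jobs in decreasing order (LPT): [20, 19, 16, 15, 13, 13]
Assign each job to the least loaded machine:
  Machine 1: jobs [20, 15, 13], load = 48
  Machine 2: jobs [19, 16, 13], load = 48
Makespan = max load = 48

48


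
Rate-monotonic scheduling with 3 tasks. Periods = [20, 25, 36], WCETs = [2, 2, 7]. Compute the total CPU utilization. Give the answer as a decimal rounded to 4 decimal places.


Compute individual utilizations (exact fractions):
  Task 1: C/T = 2/20 = 1/10 (approx. 0.1)
  Task 2: C/T = 2/25 (approx. 0.08)
  Task 3: C/T = 7/36 (approx. 0.1944)
Total utilization U = 1/10 + 2/25 + 7/36 = 337/900
Rounded to 4 decimal places: U = 0.3744
RM (Liu & Layland) bound for 3 tasks = 0.779763; compare with U = 337/900 (approx. 0.374444)
U <= bound, so schedulable by RM sufficient condition.

0.3744


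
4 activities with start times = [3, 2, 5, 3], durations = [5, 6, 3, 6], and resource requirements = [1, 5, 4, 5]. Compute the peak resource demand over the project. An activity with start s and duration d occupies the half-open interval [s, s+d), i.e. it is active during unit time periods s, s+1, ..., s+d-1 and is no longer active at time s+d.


Each activity i is active on [start_i, start_i + duration_i).
Compute total resource usage per time slot:
  t=0: active resources = [], total = 0
  t=1: active resources = [], total = 0
  t=2: active resources = [5], total = 5
  t=3: active resources = [1, 5, 5], total = 11
  t=4: active resources = [1, 5, 5], total = 11
  t=5: active resources = [1, 5, 4, 5], total = 15
  t=6: active resources = [1, 5, 4, 5], total = 15
  t=7: active resources = [1, 5, 4, 5], total = 15
  t=8: active resources = [5], total = 5
Peak resource demand = 15

15


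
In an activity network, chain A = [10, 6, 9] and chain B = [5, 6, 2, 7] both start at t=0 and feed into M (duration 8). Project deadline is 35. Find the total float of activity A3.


Forward pass: ES(A3) = sum of predecessors on chain A = 16
EF = ES + duration = 16 + 9 = 25
Backward pass: LF(M) = deadline = 35; LS(M) = 35 - 8 = 27
LF(A3) = LS(M) - sum(successors on chain A) = 27 - 0 = 27
LS = LF - duration = 27 - 9 = 18
Total float = LS - ES = 18 - 16 = 2

2


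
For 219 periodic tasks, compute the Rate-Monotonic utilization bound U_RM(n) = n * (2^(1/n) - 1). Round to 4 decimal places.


Compute 2^(1/219) = 1.0031700697
Subtract 1: 1.0031700697 - 1 = 0.0031700697
Multiply by n: 219 * 0.0031700697 = 0.6942452643
Round to 4 dp: 0.6942

0.6942


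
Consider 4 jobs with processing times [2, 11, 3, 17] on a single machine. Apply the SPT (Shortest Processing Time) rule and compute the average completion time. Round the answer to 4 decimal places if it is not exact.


Sort jobs by processing time (SPT order): [2, 3, 11, 17]
Compute completion times sequentially:
  Job 1: processing = 2, completes at 2
  Job 2: processing = 3, completes at 5
  Job 3: processing = 11, completes at 16
  Job 4: processing = 17, completes at 33
Sum of completion times = 56
Average completion time = 56/4 = 14.0

14.0


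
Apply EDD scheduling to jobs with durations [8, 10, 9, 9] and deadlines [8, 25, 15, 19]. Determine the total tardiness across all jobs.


Sort by due date (EDD order): [(8, 8), (9, 15), (9, 19), (10, 25)]
Compute completion times and tardiness:
  Job 1: p=8, d=8, C=8, tardiness=max(0,8-8)=0
  Job 2: p=9, d=15, C=17, tardiness=max(0,17-15)=2
  Job 3: p=9, d=19, C=26, tardiness=max(0,26-19)=7
  Job 4: p=10, d=25, C=36, tardiness=max(0,36-25)=11
Total tardiness = 20

20


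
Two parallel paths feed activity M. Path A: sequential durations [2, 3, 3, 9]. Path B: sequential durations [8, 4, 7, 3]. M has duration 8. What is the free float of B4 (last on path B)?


ES(B4) = sum of predecessors on chain B = 19
EF(B4) = ES + duration = 19 + 3 = 22
Successor of B4 is M. ES(M) = max(sum(A), sum(B)) = max(17, 22) = 22
Free float = ES(successor) - EF(current) = 22 - 22 = 0

0


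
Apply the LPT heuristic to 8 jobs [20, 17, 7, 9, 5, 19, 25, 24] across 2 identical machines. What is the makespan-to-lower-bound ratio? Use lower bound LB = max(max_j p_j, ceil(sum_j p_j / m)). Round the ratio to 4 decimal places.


LPT order: [25, 24, 20, 19, 17, 9, 7, 5]
Machine loads after assignment: [61, 65]
LPT makespan = 65
Lower bound = max(max_job, ceil(total/2)) = max(25, 63) = 63
Ratio = 65 / 63 = 1.0317

1.0317


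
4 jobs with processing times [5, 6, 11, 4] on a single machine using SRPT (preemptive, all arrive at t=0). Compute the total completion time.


Since all jobs arrive at t=0, SRPT equals SPT ordering.
SPT order: [4, 5, 6, 11]
Completion times:
  Job 1: p=4, C=4
  Job 2: p=5, C=9
  Job 3: p=6, C=15
  Job 4: p=11, C=26
Total completion time = 4 + 9 + 15 + 26 = 54

54


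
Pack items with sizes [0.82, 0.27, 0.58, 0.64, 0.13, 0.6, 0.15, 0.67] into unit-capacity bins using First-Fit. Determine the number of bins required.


Place items sequentially using First-Fit:
  Item 0.82 -> new Bin 1
  Item 0.27 -> new Bin 2
  Item 0.58 -> Bin 2 (now 0.85)
  Item 0.64 -> new Bin 3
  Item 0.13 -> Bin 1 (now 0.95)
  Item 0.6 -> new Bin 4
  Item 0.15 -> Bin 2 (now 1.0)
  Item 0.67 -> new Bin 5
Total bins used = 5

5


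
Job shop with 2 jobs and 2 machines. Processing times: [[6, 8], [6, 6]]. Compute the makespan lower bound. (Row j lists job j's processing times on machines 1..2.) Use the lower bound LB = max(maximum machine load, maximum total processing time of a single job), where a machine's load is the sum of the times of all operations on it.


Machine loads:
  Machine 1: 6 + 6 = 12
  Machine 2: 8 + 6 = 14
Max machine load = 14
Job totals:
  Job 1: 14
  Job 2: 12
Max job total = 14
Lower bound = max(14, 14) = 14

14


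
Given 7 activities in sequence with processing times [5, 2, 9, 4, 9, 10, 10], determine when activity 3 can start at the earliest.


Activity 3 starts after activities 1 through 2 complete.
Predecessor durations: [5, 2]
ES = 5 + 2 = 7

7


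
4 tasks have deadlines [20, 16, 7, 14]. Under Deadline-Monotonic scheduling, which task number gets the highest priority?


Sort tasks by relative deadline (ascending):
  Task 3: deadline = 7
  Task 4: deadline = 14
  Task 2: deadline = 16
  Task 1: deadline = 20
Priority order (highest first): [3, 4, 2, 1]
Highest priority task = 3

3


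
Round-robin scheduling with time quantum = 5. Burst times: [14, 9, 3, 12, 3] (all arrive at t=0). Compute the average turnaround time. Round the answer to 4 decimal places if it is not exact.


Time quantum = 5
Execution trace:
  J1 runs 5 units, time = 5
  J2 runs 5 units, time = 10
  J3 runs 3 units, time = 13
  J4 runs 5 units, time = 18
  J5 runs 3 units, time = 21
  J1 runs 5 units, time = 26
  J2 runs 4 units, time = 30
  J4 runs 5 units, time = 35
  J1 runs 4 units, time = 39
  J4 runs 2 units, time = 41
Finish times: [39, 30, 13, 41, 21]
Average turnaround = 144/5 = 28.8

28.8


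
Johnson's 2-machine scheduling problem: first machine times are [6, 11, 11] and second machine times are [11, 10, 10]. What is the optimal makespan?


Apply Johnson's rule:
  Group 1 (a <= b): [(1, 6, 11)]
  Group 2 (a > b): [(2, 11, 10), (3, 11, 10)]
Optimal job order: [1, 2, 3]
Schedule:
  Job 1: M1 done at 6, M2 done at 17
  Job 2: M1 done at 17, M2 done at 27
  Job 3: M1 done at 28, M2 done at 38
Makespan = 38

38


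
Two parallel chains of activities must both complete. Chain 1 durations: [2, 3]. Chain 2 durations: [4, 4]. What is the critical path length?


Path A total = 2 + 3 = 5
Path B total = 4 + 4 = 8
Critical path = longest path = max(5, 8) = 8

8


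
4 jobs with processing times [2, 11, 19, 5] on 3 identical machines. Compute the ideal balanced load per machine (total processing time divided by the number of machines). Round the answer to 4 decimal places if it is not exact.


Total processing time = 2 + 11 + 19 + 5 = 37
Number of machines = 3
Ideal balanced load = 37 / 3 = 12.3333

12.3333


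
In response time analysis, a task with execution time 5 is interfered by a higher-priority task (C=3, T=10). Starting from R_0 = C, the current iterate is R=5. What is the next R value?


R_next = C + ceil(R_prev / T_hp) * C_hp
ceil(5 / 10) = ceil(0.5) = 1
Interference = 1 * 3 = 3
R_next = 5 + 3 = 8

8


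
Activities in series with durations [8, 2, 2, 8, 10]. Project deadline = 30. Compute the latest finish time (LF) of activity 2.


LF(activity 2) = deadline - sum of successor durations
Successors: activities 3 through 5 with durations [2, 8, 10]
Sum of successor durations = 20
LF = 30 - 20 = 10

10


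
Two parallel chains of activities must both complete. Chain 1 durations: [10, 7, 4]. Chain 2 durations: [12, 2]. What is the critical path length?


Path A total = 10 + 7 + 4 = 21
Path B total = 12 + 2 = 14
Critical path = longest path = max(21, 14) = 21

21


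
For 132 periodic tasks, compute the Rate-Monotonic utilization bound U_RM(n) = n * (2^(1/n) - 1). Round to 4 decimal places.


Compute 2^(1/132) = 1.0052649263
Subtract 1: 1.0052649263 - 1 = 0.0052649263
Multiply by n: 132 * 0.0052649263 = 0.6949702716
Round to 4 dp: 0.6950

0.6950


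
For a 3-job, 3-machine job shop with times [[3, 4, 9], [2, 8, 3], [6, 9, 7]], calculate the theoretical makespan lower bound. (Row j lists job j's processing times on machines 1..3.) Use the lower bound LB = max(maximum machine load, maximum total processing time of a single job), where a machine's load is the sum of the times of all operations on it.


Machine loads:
  Machine 1: 3 + 2 + 6 = 11
  Machine 2: 4 + 8 + 9 = 21
  Machine 3: 9 + 3 + 7 = 19
Max machine load = 21
Job totals:
  Job 1: 16
  Job 2: 13
  Job 3: 22
Max job total = 22
Lower bound = max(21, 22) = 22

22


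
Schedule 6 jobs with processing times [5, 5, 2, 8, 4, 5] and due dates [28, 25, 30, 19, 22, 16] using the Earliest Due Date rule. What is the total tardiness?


Sort by due date (EDD order): [(5, 16), (8, 19), (4, 22), (5, 25), (5, 28), (2, 30)]
Compute completion times and tardiness:
  Job 1: p=5, d=16, C=5, tardiness=max(0,5-16)=0
  Job 2: p=8, d=19, C=13, tardiness=max(0,13-19)=0
  Job 3: p=4, d=22, C=17, tardiness=max(0,17-22)=0
  Job 4: p=5, d=25, C=22, tardiness=max(0,22-25)=0
  Job 5: p=5, d=28, C=27, tardiness=max(0,27-28)=0
  Job 6: p=2, d=30, C=29, tardiness=max(0,29-30)=0
Total tardiness = 0

0


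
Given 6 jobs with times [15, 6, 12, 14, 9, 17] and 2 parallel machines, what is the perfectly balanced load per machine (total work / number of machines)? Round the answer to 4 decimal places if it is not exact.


Total processing time = 15 + 6 + 12 + 14 + 9 + 17 = 73
Number of machines = 2
Ideal balanced load = 73 / 2 = 36.5

36.5


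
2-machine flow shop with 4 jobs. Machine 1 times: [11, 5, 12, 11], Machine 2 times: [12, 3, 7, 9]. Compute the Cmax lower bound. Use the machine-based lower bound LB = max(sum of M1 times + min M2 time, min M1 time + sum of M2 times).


LB1 = sum(M1 times) + min(M2 times) = 39 + 3 = 42
LB2 = min(M1 times) + sum(M2 times) = 5 + 31 = 36
Lower bound = max(LB1, LB2) = max(42, 36) = 42

42


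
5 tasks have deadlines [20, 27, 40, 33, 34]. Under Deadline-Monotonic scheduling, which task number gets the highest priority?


Sort tasks by relative deadline (ascending):
  Task 1: deadline = 20
  Task 2: deadline = 27
  Task 4: deadline = 33
  Task 5: deadline = 34
  Task 3: deadline = 40
Priority order (highest first): [1, 2, 4, 5, 3]
Highest priority task = 1

1


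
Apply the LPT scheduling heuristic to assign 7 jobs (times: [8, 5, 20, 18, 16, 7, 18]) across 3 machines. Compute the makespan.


Sort jobs in decreasing order (LPT): [20, 18, 18, 16, 8, 7, 5]
Assign each job to the least loaded machine:
  Machine 1: jobs [20, 7], load = 27
  Machine 2: jobs [18, 16], load = 34
  Machine 3: jobs [18, 8, 5], load = 31
Makespan = max load = 34

34


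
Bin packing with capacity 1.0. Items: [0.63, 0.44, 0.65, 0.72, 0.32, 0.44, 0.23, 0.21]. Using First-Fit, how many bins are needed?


Place items sequentially using First-Fit:
  Item 0.63 -> new Bin 1
  Item 0.44 -> new Bin 2
  Item 0.65 -> new Bin 3
  Item 0.72 -> new Bin 4
  Item 0.32 -> Bin 1 (now 0.95)
  Item 0.44 -> Bin 2 (now 0.88)
  Item 0.23 -> Bin 3 (now 0.88)
  Item 0.21 -> Bin 4 (now 0.93)
Total bins used = 4

4


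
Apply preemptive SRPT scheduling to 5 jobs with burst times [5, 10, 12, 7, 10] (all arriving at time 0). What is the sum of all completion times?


Since all jobs arrive at t=0, SRPT equals SPT ordering.
SPT order: [5, 7, 10, 10, 12]
Completion times:
  Job 1: p=5, C=5
  Job 2: p=7, C=12
  Job 3: p=10, C=22
  Job 4: p=10, C=32
  Job 5: p=12, C=44
Total completion time = 5 + 12 + 22 + 32 + 44 = 115

115


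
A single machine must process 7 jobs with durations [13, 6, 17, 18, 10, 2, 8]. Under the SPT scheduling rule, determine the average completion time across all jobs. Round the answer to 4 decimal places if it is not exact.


Sort jobs by processing time (SPT order): [2, 6, 8, 10, 13, 17, 18]
Compute completion times sequentially:
  Job 1: processing = 2, completes at 2
  Job 2: processing = 6, completes at 8
  Job 3: processing = 8, completes at 16
  Job 4: processing = 10, completes at 26
  Job 5: processing = 13, completes at 39
  Job 6: processing = 17, completes at 56
  Job 7: processing = 18, completes at 74
Sum of completion times = 221
Average completion time = 221/7 = 31.5714

31.5714


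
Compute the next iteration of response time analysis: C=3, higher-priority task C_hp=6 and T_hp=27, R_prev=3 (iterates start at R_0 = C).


R_next = C + ceil(R_prev / T_hp) * C_hp
ceil(3 / 27) = ceil(0.1111) = 1
Interference = 1 * 6 = 6
R_next = 3 + 6 = 9

9


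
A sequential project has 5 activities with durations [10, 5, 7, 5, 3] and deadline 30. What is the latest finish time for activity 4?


LF(activity 4) = deadline - sum of successor durations
Successors: activities 5 through 5 with durations [3]
Sum of successor durations = 3
LF = 30 - 3 = 27

27


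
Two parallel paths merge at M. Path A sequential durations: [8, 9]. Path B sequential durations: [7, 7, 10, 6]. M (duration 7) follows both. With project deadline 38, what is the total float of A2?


Forward pass: ES(A2) = sum of predecessors on chain A = 8
EF = ES + duration = 8 + 9 = 17
Backward pass: LF(M) = deadline = 38; LS(M) = 38 - 7 = 31
LF(A2) = LS(M) - sum(successors on chain A) = 31 - 0 = 31
LS = LF - duration = 31 - 9 = 22
Total float = LS - ES = 22 - 8 = 14

14


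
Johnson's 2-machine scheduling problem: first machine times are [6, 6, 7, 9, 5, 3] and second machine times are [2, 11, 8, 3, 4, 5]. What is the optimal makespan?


Apply Johnson's rule:
  Group 1 (a <= b): [(6, 3, 5), (2, 6, 11), (3, 7, 8)]
  Group 2 (a > b): [(5, 5, 4), (4, 9, 3), (1, 6, 2)]
Optimal job order: [6, 2, 3, 5, 4, 1]
Schedule:
  Job 6: M1 done at 3, M2 done at 8
  Job 2: M1 done at 9, M2 done at 20
  Job 3: M1 done at 16, M2 done at 28
  Job 5: M1 done at 21, M2 done at 32
  Job 4: M1 done at 30, M2 done at 35
  Job 1: M1 done at 36, M2 done at 38
Makespan = 38

38


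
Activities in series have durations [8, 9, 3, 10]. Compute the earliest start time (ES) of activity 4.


Activity 4 starts after activities 1 through 3 complete.
Predecessor durations: [8, 9, 3]
ES = 8 + 9 + 3 = 20

20


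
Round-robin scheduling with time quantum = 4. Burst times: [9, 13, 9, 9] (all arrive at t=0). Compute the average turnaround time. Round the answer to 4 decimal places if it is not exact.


Time quantum = 4
Execution trace:
  J1 runs 4 units, time = 4
  J2 runs 4 units, time = 8
  J3 runs 4 units, time = 12
  J4 runs 4 units, time = 16
  J1 runs 4 units, time = 20
  J2 runs 4 units, time = 24
  J3 runs 4 units, time = 28
  J4 runs 4 units, time = 32
  J1 runs 1 units, time = 33
  J2 runs 4 units, time = 37
  J3 runs 1 units, time = 38
  J4 runs 1 units, time = 39
  J2 runs 1 units, time = 40
Finish times: [33, 40, 38, 39]
Average turnaround = 150/4 = 37.5

37.5


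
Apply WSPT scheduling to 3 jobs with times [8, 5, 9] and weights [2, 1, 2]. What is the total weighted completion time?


Compute p/w ratios and sort ascending (WSPT): [(8, 2), (9, 2), (5, 1)]
Compute weighted completion times:
  Job (p=8,w=2): C=8, w*C=2*8=16
  Job (p=9,w=2): C=17, w*C=2*17=34
  Job (p=5,w=1): C=22, w*C=1*22=22
Total weighted completion time = 72

72


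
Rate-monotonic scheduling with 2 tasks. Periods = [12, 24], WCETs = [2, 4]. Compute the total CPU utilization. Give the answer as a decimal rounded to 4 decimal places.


Compute individual utilizations (exact fractions):
  Task 1: C/T = 2/12 = 1/6 (approx. 0.1667)
  Task 2: C/T = 4/24 = 1/6 (approx. 0.1667)
Total utilization U = 1/6 + 1/6 = 1/3
Rounded to 4 decimal places: U = 0.3333
RM (Liu & Layland) bound for 2 tasks = 0.828427; compare with U = 1/3 (approx. 0.333333)
U <= bound, so schedulable by RM sufficient condition.

0.3333


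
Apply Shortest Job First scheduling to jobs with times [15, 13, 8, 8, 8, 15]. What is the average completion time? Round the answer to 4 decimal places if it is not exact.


SJF order (ascending): [8, 8, 8, 13, 15, 15]
Completion times:
  Job 1: burst=8, C=8
  Job 2: burst=8, C=16
  Job 3: burst=8, C=24
  Job 4: burst=13, C=37
  Job 5: burst=15, C=52
  Job 6: burst=15, C=67
Average completion = 204/6 = 34.0

34.0


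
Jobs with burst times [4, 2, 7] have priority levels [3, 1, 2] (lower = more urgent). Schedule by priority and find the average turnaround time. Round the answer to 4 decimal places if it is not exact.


Sort by priority (ascending = highest first):
Order: [(1, 2), (2, 7), (3, 4)]
Completion times:
  Priority 1, burst=2, C=2
  Priority 2, burst=7, C=9
  Priority 3, burst=4, C=13
Average turnaround = 24/3 = 8.0

8.0


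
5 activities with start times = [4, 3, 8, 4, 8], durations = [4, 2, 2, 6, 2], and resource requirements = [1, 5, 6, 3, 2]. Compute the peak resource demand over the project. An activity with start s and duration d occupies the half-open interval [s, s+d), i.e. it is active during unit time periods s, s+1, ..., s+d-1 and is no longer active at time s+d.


Each activity i is active on [start_i, start_i + duration_i).
Compute total resource usage per time slot:
  t=0: active resources = [], total = 0
  t=1: active resources = [], total = 0
  t=2: active resources = [], total = 0
  t=3: active resources = [5], total = 5
  t=4: active resources = [1, 5, 3], total = 9
  t=5: active resources = [1, 3], total = 4
  t=6: active resources = [1, 3], total = 4
  t=7: active resources = [1, 3], total = 4
  t=8: active resources = [6, 3, 2], total = 11
  t=9: active resources = [6, 3, 2], total = 11
Peak resource demand = 11

11


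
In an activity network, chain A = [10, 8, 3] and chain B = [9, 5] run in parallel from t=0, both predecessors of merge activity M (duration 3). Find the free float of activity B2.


ES(B2) = sum of predecessors on chain B = 9
EF(B2) = ES + duration = 9 + 5 = 14
Successor of B2 is M. ES(M) = max(sum(A), sum(B)) = max(21, 14) = 21
Free float = ES(successor) - EF(current) = 21 - 14 = 7

7


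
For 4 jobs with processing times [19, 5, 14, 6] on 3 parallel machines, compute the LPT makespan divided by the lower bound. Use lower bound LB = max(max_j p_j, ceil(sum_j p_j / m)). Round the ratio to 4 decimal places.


LPT order: [19, 14, 6, 5]
Machine loads after assignment: [19, 14, 11]
LPT makespan = 19
Lower bound = max(max_job, ceil(total/3)) = max(19, 15) = 19
Ratio = 19 / 19 = 1.0

1.0


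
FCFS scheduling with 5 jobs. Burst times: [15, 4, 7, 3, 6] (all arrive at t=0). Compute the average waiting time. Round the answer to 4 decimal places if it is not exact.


FCFS order (as given): [15, 4, 7, 3, 6]
Waiting times:
  Job 1: wait = 0
  Job 2: wait = 15
  Job 3: wait = 19
  Job 4: wait = 26
  Job 5: wait = 29
Sum of waiting times = 89
Average waiting time = 89/5 = 17.8

17.8


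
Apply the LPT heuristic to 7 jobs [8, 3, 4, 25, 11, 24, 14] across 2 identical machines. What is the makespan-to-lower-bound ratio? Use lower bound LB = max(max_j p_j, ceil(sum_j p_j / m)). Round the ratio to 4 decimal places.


LPT order: [25, 24, 14, 11, 8, 4, 3]
Machine loads after assignment: [44, 45]
LPT makespan = 45
Lower bound = max(max_job, ceil(total/2)) = max(25, 45) = 45
Ratio = 45 / 45 = 1.0

1.0


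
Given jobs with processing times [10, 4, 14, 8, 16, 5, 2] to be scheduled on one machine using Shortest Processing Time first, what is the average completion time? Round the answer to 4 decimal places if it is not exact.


Sort jobs by processing time (SPT order): [2, 4, 5, 8, 10, 14, 16]
Compute completion times sequentially:
  Job 1: processing = 2, completes at 2
  Job 2: processing = 4, completes at 6
  Job 3: processing = 5, completes at 11
  Job 4: processing = 8, completes at 19
  Job 5: processing = 10, completes at 29
  Job 6: processing = 14, completes at 43
  Job 7: processing = 16, completes at 59
Sum of completion times = 169
Average completion time = 169/7 = 24.1429

24.1429


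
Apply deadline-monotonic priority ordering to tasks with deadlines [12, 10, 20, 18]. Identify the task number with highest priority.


Sort tasks by relative deadline (ascending):
  Task 2: deadline = 10
  Task 1: deadline = 12
  Task 4: deadline = 18
  Task 3: deadline = 20
Priority order (highest first): [2, 1, 4, 3]
Highest priority task = 2

2


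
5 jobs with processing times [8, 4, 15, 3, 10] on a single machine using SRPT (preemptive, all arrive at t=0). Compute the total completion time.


Since all jobs arrive at t=0, SRPT equals SPT ordering.
SPT order: [3, 4, 8, 10, 15]
Completion times:
  Job 1: p=3, C=3
  Job 2: p=4, C=7
  Job 3: p=8, C=15
  Job 4: p=10, C=25
  Job 5: p=15, C=40
Total completion time = 3 + 7 + 15 + 25 + 40 = 90

90


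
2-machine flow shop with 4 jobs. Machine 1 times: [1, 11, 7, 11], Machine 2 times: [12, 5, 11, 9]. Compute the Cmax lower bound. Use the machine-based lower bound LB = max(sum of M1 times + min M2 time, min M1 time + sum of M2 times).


LB1 = sum(M1 times) + min(M2 times) = 30 + 5 = 35
LB2 = min(M1 times) + sum(M2 times) = 1 + 37 = 38
Lower bound = max(LB1, LB2) = max(35, 38) = 38

38


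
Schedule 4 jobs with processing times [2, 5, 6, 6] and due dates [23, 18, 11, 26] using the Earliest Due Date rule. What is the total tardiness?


Sort by due date (EDD order): [(6, 11), (5, 18), (2, 23), (6, 26)]
Compute completion times and tardiness:
  Job 1: p=6, d=11, C=6, tardiness=max(0,6-11)=0
  Job 2: p=5, d=18, C=11, tardiness=max(0,11-18)=0
  Job 3: p=2, d=23, C=13, tardiness=max(0,13-23)=0
  Job 4: p=6, d=26, C=19, tardiness=max(0,19-26)=0
Total tardiness = 0

0


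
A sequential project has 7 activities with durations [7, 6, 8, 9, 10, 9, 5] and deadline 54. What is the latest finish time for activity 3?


LF(activity 3) = deadline - sum of successor durations
Successors: activities 4 through 7 with durations [9, 10, 9, 5]
Sum of successor durations = 33
LF = 54 - 33 = 21

21


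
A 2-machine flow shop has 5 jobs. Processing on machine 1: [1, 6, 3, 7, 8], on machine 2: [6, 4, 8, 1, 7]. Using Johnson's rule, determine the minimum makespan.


Apply Johnson's rule:
  Group 1 (a <= b): [(1, 1, 6), (3, 3, 8)]
  Group 2 (a > b): [(5, 8, 7), (2, 6, 4), (4, 7, 1)]
Optimal job order: [1, 3, 5, 2, 4]
Schedule:
  Job 1: M1 done at 1, M2 done at 7
  Job 3: M1 done at 4, M2 done at 15
  Job 5: M1 done at 12, M2 done at 22
  Job 2: M1 done at 18, M2 done at 26
  Job 4: M1 done at 25, M2 done at 27
Makespan = 27

27


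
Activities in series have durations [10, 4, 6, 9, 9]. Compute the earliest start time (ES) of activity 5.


Activity 5 starts after activities 1 through 4 complete.
Predecessor durations: [10, 4, 6, 9]
ES = 10 + 4 + 6 + 9 = 29

29


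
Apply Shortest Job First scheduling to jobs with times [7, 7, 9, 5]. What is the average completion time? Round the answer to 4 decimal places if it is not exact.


SJF order (ascending): [5, 7, 7, 9]
Completion times:
  Job 1: burst=5, C=5
  Job 2: burst=7, C=12
  Job 3: burst=7, C=19
  Job 4: burst=9, C=28
Average completion = 64/4 = 16.0

16.0


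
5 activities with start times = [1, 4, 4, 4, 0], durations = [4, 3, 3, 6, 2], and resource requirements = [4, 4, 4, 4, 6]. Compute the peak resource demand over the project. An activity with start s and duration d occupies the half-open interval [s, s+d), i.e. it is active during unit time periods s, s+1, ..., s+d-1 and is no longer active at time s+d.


Each activity i is active on [start_i, start_i + duration_i).
Compute total resource usage per time slot:
  t=0: active resources = [6], total = 6
  t=1: active resources = [4, 6], total = 10
  t=2: active resources = [4], total = 4
  t=3: active resources = [4], total = 4
  t=4: active resources = [4, 4, 4, 4], total = 16
  t=5: active resources = [4, 4, 4], total = 12
  t=6: active resources = [4, 4, 4], total = 12
  t=7: active resources = [4], total = 4
  t=8: active resources = [4], total = 4
  t=9: active resources = [4], total = 4
Peak resource demand = 16

16


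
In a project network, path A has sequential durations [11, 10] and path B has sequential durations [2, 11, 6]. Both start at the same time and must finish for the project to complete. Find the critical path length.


Path A total = 11 + 10 = 21
Path B total = 2 + 11 + 6 = 19
Critical path = longest path = max(21, 19) = 21

21


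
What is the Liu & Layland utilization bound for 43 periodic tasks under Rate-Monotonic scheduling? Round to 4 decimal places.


Compute 2^(1/43) = 1.0162503252
Subtract 1: 1.0162503252 - 1 = 0.0162503252
Multiply by n: 43 * 0.0162503252 = 0.6987639836
Round to 4 dp: 0.6988

0.6988


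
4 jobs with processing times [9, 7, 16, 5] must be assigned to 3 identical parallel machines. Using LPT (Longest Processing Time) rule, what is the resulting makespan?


Sort jobs in decreasing order (LPT): [16, 9, 7, 5]
Assign each job to the least loaded machine:
  Machine 1: jobs [16], load = 16
  Machine 2: jobs [9], load = 9
  Machine 3: jobs [7, 5], load = 12
Makespan = max load = 16

16


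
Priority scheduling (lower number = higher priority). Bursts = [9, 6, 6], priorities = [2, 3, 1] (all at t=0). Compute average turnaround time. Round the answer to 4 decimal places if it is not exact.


Sort by priority (ascending = highest first):
Order: [(1, 6), (2, 9), (3, 6)]
Completion times:
  Priority 1, burst=6, C=6
  Priority 2, burst=9, C=15
  Priority 3, burst=6, C=21
Average turnaround = 42/3 = 14.0

14.0


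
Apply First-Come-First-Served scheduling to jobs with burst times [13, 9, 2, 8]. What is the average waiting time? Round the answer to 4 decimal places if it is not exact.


FCFS order (as given): [13, 9, 2, 8]
Waiting times:
  Job 1: wait = 0
  Job 2: wait = 13
  Job 3: wait = 22
  Job 4: wait = 24
Sum of waiting times = 59
Average waiting time = 59/4 = 14.75

14.75


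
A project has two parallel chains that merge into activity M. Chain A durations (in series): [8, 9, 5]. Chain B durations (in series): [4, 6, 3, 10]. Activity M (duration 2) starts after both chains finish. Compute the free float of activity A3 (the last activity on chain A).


ES(A3) = sum of predecessors on chain A = 17
EF(A3) = ES + duration = 17 + 5 = 22
Successor of A3 is M. ES(M) = max(sum(A), sum(B)) = max(22, 23) = 23
Free float = ES(successor) - EF(current) = 23 - 22 = 1

1
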